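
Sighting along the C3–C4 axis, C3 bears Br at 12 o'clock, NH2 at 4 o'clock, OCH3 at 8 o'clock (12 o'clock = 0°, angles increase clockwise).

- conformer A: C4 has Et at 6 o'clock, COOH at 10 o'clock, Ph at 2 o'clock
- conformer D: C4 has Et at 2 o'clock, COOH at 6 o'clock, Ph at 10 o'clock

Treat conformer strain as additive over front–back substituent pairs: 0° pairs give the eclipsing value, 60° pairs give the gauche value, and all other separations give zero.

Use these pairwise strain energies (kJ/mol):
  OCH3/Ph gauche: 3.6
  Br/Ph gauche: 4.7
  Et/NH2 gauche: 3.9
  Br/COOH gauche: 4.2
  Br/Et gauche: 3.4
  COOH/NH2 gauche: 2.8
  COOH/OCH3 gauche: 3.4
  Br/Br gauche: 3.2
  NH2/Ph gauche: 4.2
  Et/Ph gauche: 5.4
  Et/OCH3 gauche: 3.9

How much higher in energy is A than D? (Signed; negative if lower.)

A (staggered): Br–COOH gauche, Br–Ph gauche, NH2–Et gauche, NH2–Ph gauche, OCH3–Et gauche, OCH3–COOH gauche; 4.2 + 4.7 + 3.9 + 4.2 + 3.9 + 3.4 = 24.3 kJ/mol.
D (staggered): Br–Et gauche, Br–Ph gauche, NH2–Et gauche, NH2–COOH gauche, OCH3–COOH gauche, OCH3–Ph gauche; 3.4 + 4.7 + 3.9 + 2.8 + 3.4 + 3.6 = 21.8 kJ/mol.
E(A) − E(D) = 24.3 − 21.8 = +2.5 kJ/mol.

+2.5 kJ/mol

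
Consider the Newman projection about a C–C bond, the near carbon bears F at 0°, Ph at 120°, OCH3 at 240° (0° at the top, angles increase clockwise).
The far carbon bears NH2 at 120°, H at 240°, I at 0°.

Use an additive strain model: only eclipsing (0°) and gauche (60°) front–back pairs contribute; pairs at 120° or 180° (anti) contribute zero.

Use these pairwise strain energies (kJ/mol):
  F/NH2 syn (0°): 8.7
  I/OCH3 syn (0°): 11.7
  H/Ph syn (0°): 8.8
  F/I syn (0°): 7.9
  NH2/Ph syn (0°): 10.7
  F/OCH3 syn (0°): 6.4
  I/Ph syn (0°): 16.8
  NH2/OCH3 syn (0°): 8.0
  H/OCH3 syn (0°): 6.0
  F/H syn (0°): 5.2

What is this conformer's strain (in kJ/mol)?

This conformer (eclipsed): F–I eclipsed, Ph–NH2 eclipsed, OCH3–H eclipsed; 7.9 + 10.7 + 6.0 = 24.6 kJ/mol.

24.6 kJ/mol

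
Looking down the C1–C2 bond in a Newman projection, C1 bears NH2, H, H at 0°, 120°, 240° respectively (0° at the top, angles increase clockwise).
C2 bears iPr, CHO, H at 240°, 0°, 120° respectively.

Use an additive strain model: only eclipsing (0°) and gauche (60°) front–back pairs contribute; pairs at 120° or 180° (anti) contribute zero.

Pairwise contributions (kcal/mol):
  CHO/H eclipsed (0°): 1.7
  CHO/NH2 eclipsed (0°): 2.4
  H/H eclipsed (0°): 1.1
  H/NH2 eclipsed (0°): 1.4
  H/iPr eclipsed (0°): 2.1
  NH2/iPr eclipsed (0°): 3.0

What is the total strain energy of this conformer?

This conformer (eclipsed): NH2(0°)/CHO(0°) eclipsed 2.4; H(120°)/H(120°) eclipsed 1.1; H(240°)/iPr(240°) eclipsed 2.1 → 5.6 kcal/mol.

5.6 kcal/mol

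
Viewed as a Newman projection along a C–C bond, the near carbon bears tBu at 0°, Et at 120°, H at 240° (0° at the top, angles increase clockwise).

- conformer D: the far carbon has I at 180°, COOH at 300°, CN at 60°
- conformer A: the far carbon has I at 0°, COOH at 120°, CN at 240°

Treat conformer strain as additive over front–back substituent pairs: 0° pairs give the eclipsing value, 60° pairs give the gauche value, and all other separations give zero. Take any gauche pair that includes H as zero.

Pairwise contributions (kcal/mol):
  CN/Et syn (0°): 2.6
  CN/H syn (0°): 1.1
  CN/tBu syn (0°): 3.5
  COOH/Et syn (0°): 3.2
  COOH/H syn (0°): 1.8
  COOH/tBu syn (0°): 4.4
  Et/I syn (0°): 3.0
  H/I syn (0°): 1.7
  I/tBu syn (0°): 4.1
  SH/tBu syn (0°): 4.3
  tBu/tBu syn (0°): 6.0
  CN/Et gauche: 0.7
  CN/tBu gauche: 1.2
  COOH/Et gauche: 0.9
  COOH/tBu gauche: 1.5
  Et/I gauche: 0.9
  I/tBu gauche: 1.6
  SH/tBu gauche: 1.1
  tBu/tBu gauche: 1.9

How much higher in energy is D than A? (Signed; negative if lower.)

D (staggered): tBu–COOH gauche, tBu–CN gauche, Et–I gauche, Et–CN gauche; 1.5 + 1.2 + 0.9 + 0.7 = 4.3 kcal/mol.
A (eclipsed): tBu–I eclipsed, Et–COOH eclipsed, H–CN eclipsed; 4.1 + 3.2 + 1.1 = 8.4 kcal/mol.
E(D) − E(A) = 4.3 − 8.4 = -4.1 kcal/mol.

-4.1 kcal/mol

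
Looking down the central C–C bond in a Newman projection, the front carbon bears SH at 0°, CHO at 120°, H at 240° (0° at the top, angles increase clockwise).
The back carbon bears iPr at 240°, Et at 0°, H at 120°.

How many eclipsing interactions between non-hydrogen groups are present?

1

Non-H eclipsing pairs: SH(0°)/Et(0°) — 1 interaction.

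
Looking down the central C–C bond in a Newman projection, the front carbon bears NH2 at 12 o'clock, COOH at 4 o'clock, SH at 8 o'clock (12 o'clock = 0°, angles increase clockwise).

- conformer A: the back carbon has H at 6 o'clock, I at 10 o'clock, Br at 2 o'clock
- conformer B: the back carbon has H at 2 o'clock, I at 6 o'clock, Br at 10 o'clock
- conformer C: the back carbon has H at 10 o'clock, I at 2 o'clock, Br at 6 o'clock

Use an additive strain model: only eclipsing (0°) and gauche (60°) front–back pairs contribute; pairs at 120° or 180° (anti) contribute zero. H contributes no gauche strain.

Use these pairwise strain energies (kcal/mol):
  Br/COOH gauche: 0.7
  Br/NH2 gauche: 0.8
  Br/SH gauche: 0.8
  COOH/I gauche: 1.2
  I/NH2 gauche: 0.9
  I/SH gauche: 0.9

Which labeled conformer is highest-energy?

A (staggered): NH2(0°)/I(300°) gauche 0.9; NH2(0°)/Br(60°) gauche 0.8; COOH(120°)/Br(60°) gauche 0.7; SH(240°)/I(300°) gauche 0.9 → 3.3 kcal/mol.
B (staggered): NH2(0°)/Br(300°) gauche 0.8; COOH(120°)/I(180°) gauche 1.2; SH(240°)/I(180°) gauche 0.9; SH(240°)/Br(300°) gauche 0.8 → 3.7 kcal/mol.
C (staggered): NH2(0°)/I(60°) gauche 0.9; COOH(120°)/I(60°) gauche 1.2; COOH(120°)/Br(180°) gauche 0.7; SH(240°)/Br(180°) gauche 0.8 → 3.6 kcal/mol.
B has the highest total (3.7 kcal/mol).

B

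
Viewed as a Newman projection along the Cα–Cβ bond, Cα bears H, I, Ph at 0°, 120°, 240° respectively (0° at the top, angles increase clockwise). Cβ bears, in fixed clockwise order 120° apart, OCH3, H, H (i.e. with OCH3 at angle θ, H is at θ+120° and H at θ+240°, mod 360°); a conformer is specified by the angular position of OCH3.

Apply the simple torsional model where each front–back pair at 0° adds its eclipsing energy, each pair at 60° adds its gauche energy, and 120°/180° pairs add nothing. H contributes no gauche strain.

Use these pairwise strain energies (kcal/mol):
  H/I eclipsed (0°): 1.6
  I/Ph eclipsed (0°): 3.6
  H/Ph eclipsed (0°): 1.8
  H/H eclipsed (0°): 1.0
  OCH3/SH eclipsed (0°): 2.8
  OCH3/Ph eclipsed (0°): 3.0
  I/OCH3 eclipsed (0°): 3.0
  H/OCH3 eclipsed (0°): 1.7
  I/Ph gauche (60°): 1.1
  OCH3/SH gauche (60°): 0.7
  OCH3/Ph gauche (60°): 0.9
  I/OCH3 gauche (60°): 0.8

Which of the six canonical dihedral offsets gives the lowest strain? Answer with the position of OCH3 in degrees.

60°

OCH3 at 0° (eclipsed): H–OCH3 eclipsed, I–H eclipsed, Ph–H eclipsed; 1.7 + 1.6 + 1.8 = 5.1 kcal/mol.
OCH3 at 60° (staggered): I–OCH3 gauche; 0.8 = 0.8 kcal/mol.
OCH3 at 120° (eclipsed): H–H eclipsed, I–OCH3 eclipsed, Ph–H eclipsed; 1.0 + 3.0 + 1.8 = 5.8 kcal/mol.
OCH3 at 180° (staggered): I–OCH3 gauche, Ph–OCH3 gauche; 0.8 + 0.9 = 1.7 kcal/mol.
OCH3 at 240° (eclipsed): H–H eclipsed, I–H eclipsed, Ph–OCH3 eclipsed; 1.0 + 1.6 + 3.0 = 5.6 kcal/mol.
OCH3 at 300° (staggered): Ph–OCH3 gauche; 0.9 = 0.9 kcal/mol.
The minimum (0.8 kcal/mol) occurs with OCH3 at 60°.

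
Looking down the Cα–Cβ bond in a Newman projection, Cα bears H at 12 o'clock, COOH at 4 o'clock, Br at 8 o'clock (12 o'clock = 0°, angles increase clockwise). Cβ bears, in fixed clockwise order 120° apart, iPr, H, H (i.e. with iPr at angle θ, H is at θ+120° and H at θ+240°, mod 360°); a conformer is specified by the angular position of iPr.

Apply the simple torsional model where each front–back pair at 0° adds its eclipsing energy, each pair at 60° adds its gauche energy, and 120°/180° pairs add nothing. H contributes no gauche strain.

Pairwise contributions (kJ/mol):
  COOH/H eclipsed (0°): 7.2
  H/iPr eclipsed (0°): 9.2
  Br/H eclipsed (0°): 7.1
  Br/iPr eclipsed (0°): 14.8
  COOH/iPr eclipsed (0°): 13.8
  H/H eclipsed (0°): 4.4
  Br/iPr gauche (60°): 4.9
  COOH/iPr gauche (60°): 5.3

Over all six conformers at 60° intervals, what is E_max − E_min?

21.5 kJ/mol

iPr at 0° (eclipsed): H(0°)/iPr(0°) eclipsed 9.2; COOH(120°)/H(120°) eclipsed 7.2; Br(240°)/H(240°) eclipsed 7.1 → 23.5 kJ/mol.
iPr at 60° (staggered): COOH(120°)/iPr(60°) gauche 5.3 → 5.3 kJ/mol.
iPr at 120° (eclipsed): H(0°)/H(0°) eclipsed 4.4; COOH(120°)/iPr(120°) eclipsed 13.8; Br(240°)/H(240°) eclipsed 7.1 → 25.3 kJ/mol.
iPr at 180° (staggered): COOH(120°)/iPr(180°) gauche 5.3; Br(240°)/iPr(180°) gauche 4.9 → 10.2 kJ/mol.
iPr at 240° (eclipsed): H(0°)/H(0°) eclipsed 4.4; COOH(120°)/H(120°) eclipsed 7.2; Br(240°)/iPr(240°) eclipsed 14.8 → 26.4 kJ/mol.
iPr at 300° (staggered): Br(240°)/iPr(300°) gauche 4.9 → 4.9 kJ/mol.
Max at 240° (26.4 kJ/mol), min at 300° (4.9 kJ/mol); barrier = 21.5 kJ/mol.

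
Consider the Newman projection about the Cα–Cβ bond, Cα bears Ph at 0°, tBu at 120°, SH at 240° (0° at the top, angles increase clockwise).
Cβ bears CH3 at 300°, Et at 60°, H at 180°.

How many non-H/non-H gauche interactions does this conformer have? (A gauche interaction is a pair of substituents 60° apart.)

4

Non-H gauche pairs: Ph(0°)/CH3(300°); Ph(0°)/Et(60°); tBu(120°)/Et(60°); SH(240°)/CH3(300°) — 4 interactions.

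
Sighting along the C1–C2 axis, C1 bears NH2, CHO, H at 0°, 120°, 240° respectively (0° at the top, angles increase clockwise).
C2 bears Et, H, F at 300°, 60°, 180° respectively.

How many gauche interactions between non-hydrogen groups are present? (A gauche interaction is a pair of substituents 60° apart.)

Non-H gauche pairs: NH2(0°)/Et(300°); CHO(120°)/F(180°) — 2 interactions.

2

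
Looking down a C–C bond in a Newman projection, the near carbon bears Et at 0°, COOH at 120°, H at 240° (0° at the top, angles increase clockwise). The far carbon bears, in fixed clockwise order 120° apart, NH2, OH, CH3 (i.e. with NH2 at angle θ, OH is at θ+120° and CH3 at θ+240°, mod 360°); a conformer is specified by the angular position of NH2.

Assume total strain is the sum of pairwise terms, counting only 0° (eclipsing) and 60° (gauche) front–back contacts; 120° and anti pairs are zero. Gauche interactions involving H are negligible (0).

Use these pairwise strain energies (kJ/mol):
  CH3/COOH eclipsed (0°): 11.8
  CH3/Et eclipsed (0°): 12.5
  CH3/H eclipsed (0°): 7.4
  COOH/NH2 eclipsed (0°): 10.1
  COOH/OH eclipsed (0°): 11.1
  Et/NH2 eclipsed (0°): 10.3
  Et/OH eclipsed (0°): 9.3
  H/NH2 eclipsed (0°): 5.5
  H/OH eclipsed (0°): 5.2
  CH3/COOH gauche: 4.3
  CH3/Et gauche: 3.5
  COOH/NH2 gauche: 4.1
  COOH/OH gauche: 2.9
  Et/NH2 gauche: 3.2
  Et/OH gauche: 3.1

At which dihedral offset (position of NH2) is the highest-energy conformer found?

NH2 at 0° (eclipsed): Et(0°)/NH2(0°) eclipsed 10.3; COOH(120°)/OH(120°) eclipsed 11.1; H(240°)/CH3(240°) eclipsed 7.4 → 28.8 kJ/mol.
NH2 at 60° (staggered): Et(0°)/NH2(60°) gauche 3.2; Et(0°)/CH3(300°) gauche 3.5; COOH(120°)/NH2(60°) gauche 4.1; COOH(120°)/OH(180°) gauche 2.9 → 13.7 kJ/mol.
NH2 at 120° (eclipsed): Et(0°)/CH3(0°) eclipsed 12.5; COOH(120°)/NH2(120°) eclipsed 10.1; H(240°)/OH(240°) eclipsed 5.2 → 27.8 kJ/mol.
NH2 at 180° (staggered): Et(0°)/OH(300°) gauche 3.1; Et(0°)/CH3(60°) gauche 3.5; COOH(120°)/NH2(180°) gauche 4.1; COOH(120°)/CH3(60°) gauche 4.3 → 15.0 kJ/mol.
NH2 at 240° (eclipsed): Et(0°)/OH(0°) eclipsed 9.3; COOH(120°)/CH3(120°) eclipsed 11.8; H(240°)/NH2(240°) eclipsed 5.5 → 26.6 kJ/mol.
NH2 at 300° (staggered): Et(0°)/NH2(300°) gauche 3.2; Et(0°)/OH(60°) gauche 3.1; COOH(120°)/OH(60°) gauche 2.9; COOH(120°)/CH3(180°) gauche 4.3 → 13.5 kJ/mol.
The maximum (28.8 kJ/mol) occurs with NH2 at 0°.

0°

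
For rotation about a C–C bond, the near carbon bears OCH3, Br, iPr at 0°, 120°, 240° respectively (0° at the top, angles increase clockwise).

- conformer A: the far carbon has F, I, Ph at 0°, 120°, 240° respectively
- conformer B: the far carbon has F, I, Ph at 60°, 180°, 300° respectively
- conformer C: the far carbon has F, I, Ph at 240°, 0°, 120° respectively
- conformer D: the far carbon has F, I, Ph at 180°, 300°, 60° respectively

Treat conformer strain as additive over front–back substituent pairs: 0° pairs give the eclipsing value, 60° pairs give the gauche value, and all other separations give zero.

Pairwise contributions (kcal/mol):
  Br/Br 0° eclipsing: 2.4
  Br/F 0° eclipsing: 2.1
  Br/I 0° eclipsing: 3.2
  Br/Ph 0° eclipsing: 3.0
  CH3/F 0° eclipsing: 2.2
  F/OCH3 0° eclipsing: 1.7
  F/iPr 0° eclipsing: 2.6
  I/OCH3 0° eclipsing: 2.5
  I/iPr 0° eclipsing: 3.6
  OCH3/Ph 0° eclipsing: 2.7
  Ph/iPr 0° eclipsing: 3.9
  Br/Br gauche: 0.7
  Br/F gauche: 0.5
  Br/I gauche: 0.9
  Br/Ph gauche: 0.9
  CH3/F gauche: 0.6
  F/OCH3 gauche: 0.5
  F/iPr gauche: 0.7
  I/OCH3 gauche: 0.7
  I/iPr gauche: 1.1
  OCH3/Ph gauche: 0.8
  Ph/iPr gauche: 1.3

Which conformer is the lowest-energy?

A (eclipsed): OCH3–F eclipsed, Br–I eclipsed, iPr–Ph eclipsed; 1.7 + 3.2 + 3.9 = 8.8 kcal/mol.
B (staggered): OCH3–F gauche, OCH3–Ph gauche, Br–F gauche, Br–I gauche, iPr–I gauche, iPr–Ph gauche; 0.5 + 0.8 + 0.5 + 0.9 + 1.1 + 1.3 = 5.1 kcal/mol.
C (eclipsed): OCH3–I eclipsed, Br–Ph eclipsed, iPr–F eclipsed; 2.5 + 3.0 + 2.6 = 8.1 kcal/mol.
D (staggered): OCH3–I gauche, OCH3–Ph gauche, Br–F gauche, Br–Ph gauche, iPr–F gauche, iPr–I gauche; 0.7 + 0.8 + 0.5 + 0.9 + 0.7 + 1.1 = 4.7 kcal/mol.
D has the lowest total (4.7 kcal/mol).

D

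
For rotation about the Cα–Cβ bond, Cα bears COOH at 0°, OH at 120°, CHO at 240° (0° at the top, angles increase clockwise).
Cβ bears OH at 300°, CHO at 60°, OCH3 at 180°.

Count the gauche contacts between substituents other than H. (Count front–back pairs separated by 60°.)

Non-H gauche pairs: COOH(0°)/OH(300°); COOH(0°)/CHO(60°); OH(120°)/CHO(60°); OH(120°)/OCH3(180°); CHO(240°)/OH(300°); CHO(240°)/OCH3(180°) — 6 interactions.

6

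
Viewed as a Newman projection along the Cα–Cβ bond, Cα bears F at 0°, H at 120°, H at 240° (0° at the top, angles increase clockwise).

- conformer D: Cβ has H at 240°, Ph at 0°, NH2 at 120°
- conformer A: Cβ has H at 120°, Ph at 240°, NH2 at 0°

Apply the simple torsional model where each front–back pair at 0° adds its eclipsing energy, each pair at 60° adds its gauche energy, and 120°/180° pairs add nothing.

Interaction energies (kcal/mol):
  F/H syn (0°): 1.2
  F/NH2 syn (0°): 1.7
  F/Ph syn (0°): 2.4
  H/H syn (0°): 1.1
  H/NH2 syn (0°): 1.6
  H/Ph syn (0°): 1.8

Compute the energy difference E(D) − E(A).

D (eclipsed): F(0°)/Ph(0°) eclipsed 2.4; H(120°)/NH2(120°) eclipsed 1.6; H(240°)/H(240°) eclipsed 1.1 → 5.1 kcal/mol.
A (eclipsed): F(0°)/NH2(0°) eclipsed 1.7; H(120°)/H(120°) eclipsed 1.1; H(240°)/Ph(240°) eclipsed 1.8 → 4.6 kcal/mol.
E(D) − E(A) = 5.1 − 4.6 = +0.5 kcal/mol.

+0.5 kcal/mol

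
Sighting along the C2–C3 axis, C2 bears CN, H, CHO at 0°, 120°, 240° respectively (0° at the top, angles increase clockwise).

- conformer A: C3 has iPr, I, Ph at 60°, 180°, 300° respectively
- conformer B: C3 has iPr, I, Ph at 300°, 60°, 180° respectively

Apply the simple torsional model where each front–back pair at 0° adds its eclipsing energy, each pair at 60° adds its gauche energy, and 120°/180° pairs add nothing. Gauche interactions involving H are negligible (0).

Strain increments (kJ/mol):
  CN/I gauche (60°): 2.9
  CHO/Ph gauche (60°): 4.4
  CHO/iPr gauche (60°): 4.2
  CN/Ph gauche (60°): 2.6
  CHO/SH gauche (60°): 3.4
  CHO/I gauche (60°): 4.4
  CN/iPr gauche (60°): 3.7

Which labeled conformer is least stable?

A is staggered. CN at 0° is gauche with iPr at 60° (3.7); CN at 0° is gauche with Ph at 300° (2.6); CHO at 240° is gauche with I at 180° (4.4); CHO at 240° is gauche with Ph at 300° (4.4). Total 15.1 kJ/mol.
B is staggered. CN at 0° is gauche with iPr at 300° (3.7); CN at 0° is gauche with I at 60° (2.9); CHO at 240° is gauche with iPr at 300° (4.2); CHO at 240° is gauche with Ph at 180° (4.4). Total 15.2 kJ/mol.
B has the highest total (15.2 kJ/mol).

B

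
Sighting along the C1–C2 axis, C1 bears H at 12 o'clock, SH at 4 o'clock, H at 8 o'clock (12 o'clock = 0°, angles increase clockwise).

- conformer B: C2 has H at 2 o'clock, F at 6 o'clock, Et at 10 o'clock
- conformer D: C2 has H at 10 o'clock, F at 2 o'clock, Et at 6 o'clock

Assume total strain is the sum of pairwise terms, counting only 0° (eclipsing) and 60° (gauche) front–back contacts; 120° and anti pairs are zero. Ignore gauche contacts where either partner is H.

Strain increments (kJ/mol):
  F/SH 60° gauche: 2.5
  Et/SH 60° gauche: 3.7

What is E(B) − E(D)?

-3.7 kJ/mol

B (staggered): SH(120°)/F(180°) gauche 2.5 → 2.5 kJ/mol.
D (staggered): SH(120°)/F(60°) gauche 2.5; SH(120°)/Et(180°) gauche 3.7 → 6.2 kJ/mol.
E(B) − E(D) = 2.5 − 6.2 = -3.7 kJ/mol.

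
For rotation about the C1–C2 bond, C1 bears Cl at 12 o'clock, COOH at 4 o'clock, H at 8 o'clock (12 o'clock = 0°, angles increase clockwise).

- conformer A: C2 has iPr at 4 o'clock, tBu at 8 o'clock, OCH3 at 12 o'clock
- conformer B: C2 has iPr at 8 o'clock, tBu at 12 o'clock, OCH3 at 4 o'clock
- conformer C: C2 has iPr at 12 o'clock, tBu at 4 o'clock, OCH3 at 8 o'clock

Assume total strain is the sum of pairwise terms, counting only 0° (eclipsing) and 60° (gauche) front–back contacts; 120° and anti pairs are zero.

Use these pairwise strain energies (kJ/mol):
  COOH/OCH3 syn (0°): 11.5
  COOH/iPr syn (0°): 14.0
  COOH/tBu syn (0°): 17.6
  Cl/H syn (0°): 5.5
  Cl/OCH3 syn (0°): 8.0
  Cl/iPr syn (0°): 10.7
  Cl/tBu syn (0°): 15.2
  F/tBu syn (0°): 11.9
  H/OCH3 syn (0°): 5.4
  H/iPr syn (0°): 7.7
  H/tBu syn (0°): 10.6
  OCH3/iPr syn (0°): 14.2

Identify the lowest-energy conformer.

A

A (eclipsed): Cl(0°)/OCH3(0°) eclipsed 8.0; COOH(120°)/iPr(120°) eclipsed 14.0; H(240°)/tBu(240°) eclipsed 10.6 → 32.6 kJ/mol.
B (eclipsed): Cl(0°)/tBu(0°) eclipsed 15.2; COOH(120°)/OCH3(120°) eclipsed 11.5; H(240°)/iPr(240°) eclipsed 7.7 → 34.4 kJ/mol.
C (eclipsed): Cl(0°)/iPr(0°) eclipsed 10.7; COOH(120°)/tBu(120°) eclipsed 17.6; H(240°)/OCH3(240°) eclipsed 5.4 → 33.7 kJ/mol.
A has the lowest total (32.6 kJ/mol).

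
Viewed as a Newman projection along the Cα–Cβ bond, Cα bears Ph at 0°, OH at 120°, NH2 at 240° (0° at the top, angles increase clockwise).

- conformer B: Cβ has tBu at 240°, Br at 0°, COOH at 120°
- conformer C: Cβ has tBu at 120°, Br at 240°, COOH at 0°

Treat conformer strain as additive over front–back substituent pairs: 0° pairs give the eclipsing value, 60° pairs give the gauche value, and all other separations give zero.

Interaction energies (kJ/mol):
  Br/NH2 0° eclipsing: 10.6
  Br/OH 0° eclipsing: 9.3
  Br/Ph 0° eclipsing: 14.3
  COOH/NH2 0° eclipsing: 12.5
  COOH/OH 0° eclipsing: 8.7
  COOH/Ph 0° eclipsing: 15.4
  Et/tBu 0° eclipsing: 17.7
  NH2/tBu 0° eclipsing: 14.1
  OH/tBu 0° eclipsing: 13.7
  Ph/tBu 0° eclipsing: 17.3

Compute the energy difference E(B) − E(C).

-2.6 kJ/mol

B (eclipsed): Ph–Br eclipsed, OH–COOH eclipsed, NH2–tBu eclipsed; 14.3 + 8.7 + 14.1 = 37.1 kJ/mol.
C (eclipsed): Ph–COOH eclipsed, OH–tBu eclipsed, NH2–Br eclipsed; 15.4 + 13.7 + 10.6 = 39.7 kJ/mol.
E(B) − E(C) = 37.1 − 39.7 = -2.6 kJ/mol.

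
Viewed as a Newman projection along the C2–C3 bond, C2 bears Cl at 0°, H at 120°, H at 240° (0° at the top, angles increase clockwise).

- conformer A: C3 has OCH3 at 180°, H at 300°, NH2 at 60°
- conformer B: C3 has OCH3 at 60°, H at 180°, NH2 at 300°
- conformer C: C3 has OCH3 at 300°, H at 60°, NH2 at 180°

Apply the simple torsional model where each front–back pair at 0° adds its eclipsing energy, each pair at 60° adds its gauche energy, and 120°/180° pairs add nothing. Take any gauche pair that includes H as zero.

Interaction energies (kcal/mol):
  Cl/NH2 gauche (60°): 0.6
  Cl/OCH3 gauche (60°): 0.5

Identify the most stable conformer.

A (staggered): Cl–NH2 gauche; 0.6 = 0.6 kcal/mol.
B (staggered): Cl–OCH3 gauche, Cl–NH2 gauche; 0.5 + 0.6 = 1.1 kcal/mol.
C (staggered): Cl–OCH3 gauche; 0.5 = 0.5 kcal/mol.
C has the lowest total (0.5 kcal/mol).

C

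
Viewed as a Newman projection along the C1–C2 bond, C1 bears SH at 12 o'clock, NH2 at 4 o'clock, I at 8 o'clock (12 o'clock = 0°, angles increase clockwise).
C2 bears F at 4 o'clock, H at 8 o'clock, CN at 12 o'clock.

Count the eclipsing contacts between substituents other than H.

2

Non-H eclipsing pairs: SH(0°)/CN(0°); NH2(120°)/F(120°) — 2 interactions.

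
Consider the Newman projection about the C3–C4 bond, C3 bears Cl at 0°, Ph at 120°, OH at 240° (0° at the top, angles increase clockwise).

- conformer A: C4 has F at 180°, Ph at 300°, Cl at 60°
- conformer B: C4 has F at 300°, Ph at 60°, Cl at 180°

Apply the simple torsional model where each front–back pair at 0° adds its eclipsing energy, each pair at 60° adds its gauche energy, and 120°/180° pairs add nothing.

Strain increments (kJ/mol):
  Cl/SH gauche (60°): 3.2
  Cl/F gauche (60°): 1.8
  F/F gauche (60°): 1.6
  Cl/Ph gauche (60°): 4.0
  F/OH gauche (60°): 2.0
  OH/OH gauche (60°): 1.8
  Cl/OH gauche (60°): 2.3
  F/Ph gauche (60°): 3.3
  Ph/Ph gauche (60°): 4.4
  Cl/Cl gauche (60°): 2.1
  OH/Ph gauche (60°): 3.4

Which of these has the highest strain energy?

A

A (staggered): Cl(0°)/Ph(300°) gauche 4.0; Cl(0°)/Cl(60°) gauche 2.1; Ph(120°)/F(180°) gauche 3.3; Ph(120°)/Cl(60°) gauche 4.0; OH(240°)/F(180°) gauche 2.0; OH(240°)/Ph(300°) gauche 3.4 → 18.8 kJ/mol.
B (staggered): Cl(0°)/F(300°) gauche 1.8; Cl(0°)/Ph(60°) gauche 4.0; Ph(120°)/Ph(60°) gauche 4.4; Ph(120°)/Cl(180°) gauche 4.0; OH(240°)/F(300°) gauche 2.0; OH(240°)/Cl(180°) gauche 2.3 → 18.5 kJ/mol.
A has the highest total (18.8 kJ/mol).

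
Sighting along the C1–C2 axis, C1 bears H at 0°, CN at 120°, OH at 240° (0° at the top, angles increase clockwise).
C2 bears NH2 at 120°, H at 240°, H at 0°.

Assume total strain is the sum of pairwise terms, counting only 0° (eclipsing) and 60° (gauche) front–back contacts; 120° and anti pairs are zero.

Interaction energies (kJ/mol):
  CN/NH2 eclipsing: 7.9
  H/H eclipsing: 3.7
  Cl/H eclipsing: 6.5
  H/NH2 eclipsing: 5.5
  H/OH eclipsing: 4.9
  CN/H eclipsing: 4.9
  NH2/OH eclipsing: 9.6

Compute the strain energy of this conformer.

16.5 kJ/mol

This conformer (eclipsed): H–H eclipsed, CN–NH2 eclipsed, OH–H eclipsed; 3.7 + 7.9 + 4.9 = 16.5 kJ/mol.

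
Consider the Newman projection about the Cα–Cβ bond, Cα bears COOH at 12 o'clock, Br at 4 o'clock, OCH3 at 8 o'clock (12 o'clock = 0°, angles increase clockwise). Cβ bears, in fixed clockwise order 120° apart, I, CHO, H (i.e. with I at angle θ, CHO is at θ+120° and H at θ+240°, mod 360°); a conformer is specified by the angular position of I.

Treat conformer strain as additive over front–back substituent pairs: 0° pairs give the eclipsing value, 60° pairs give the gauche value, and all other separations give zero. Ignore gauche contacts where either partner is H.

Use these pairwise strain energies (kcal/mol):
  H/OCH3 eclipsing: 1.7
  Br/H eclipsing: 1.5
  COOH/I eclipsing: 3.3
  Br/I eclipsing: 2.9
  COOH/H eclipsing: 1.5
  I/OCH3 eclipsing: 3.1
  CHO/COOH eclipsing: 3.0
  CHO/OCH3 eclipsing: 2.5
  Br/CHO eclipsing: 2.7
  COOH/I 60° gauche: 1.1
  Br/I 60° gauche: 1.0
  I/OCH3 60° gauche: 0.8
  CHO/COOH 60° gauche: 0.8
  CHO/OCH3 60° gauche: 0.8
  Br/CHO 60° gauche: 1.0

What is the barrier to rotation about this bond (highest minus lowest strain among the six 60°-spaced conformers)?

4.3 kcal/mol

I at 0° is eclipsed. COOH at 0° is eclipsed with I at 0° (3.3); Br at 120° is eclipsed with CHO at 120° (2.7); OCH3 at 240° is eclipsed with H at 240° (1.7). Total 7.7 kcal/mol.
I at 60° is staggered. COOH at 0° is gauche with I at 60° (1.1); Br at 120° is gauche with I at 60° (1.0); Br at 120° is gauche with CHO at 180° (1.0); OCH3 at 240° is gauche with CHO at 180° (0.8). Total 3.9 kcal/mol.
I at 120° is eclipsed. COOH at 0° is eclipsed with H at 0° (1.5); Br at 120° is eclipsed with I at 120° (2.9); OCH3 at 240° is eclipsed with CHO at 240° (2.5). Total 6.9 kcal/mol.
I at 180° is staggered. COOH at 0° is gauche with CHO at 300° (0.8); Br at 120° is gauche with I at 180° (1.0); OCH3 at 240° is gauche with I at 180° (0.8); OCH3 at 240° is gauche with CHO at 300° (0.8). Total 3.4 kcal/mol.
I at 240° is eclipsed. COOH at 0° is eclipsed with CHO at 0° (3.0); Br at 120° is eclipsed with H at 120° (1.5); OCH3 at 240° is eclipsed with I at 240° (3.1). Total 7.6 kcal/mol.
I at 300° is staggered. COOH at 0° is gauche with I at 300° (1.1); COOH at 0° is gauche with CHO at 60° (0.8); Br at 120° is gauche with CHO at 60° (1.0); OCH3 at 240° is gauche with I at 300° (0.8). Total 3.7 kcal/mol.
Max at 0° (7.7 kcal/mol), min at 180° (3.4 kcal/mol); barrier = 4.3 kcal/mol.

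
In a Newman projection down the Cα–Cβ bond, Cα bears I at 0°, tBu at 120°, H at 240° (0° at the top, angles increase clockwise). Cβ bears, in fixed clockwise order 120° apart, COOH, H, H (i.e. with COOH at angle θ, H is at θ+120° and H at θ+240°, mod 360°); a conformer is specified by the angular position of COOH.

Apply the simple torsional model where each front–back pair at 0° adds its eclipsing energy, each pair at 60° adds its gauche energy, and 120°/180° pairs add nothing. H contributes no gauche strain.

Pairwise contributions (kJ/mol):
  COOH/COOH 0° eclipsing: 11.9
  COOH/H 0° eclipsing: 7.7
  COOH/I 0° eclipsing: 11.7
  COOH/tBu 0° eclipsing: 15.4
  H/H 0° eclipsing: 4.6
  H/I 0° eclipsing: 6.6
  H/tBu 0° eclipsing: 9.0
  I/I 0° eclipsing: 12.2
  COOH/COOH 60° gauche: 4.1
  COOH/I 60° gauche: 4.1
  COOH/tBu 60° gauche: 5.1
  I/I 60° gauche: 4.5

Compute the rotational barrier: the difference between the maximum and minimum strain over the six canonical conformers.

22.5 kJ/mol

COOH at 0° (eclipsed): I–COOH eclipsed, tBu–H eclipsed, H–H eclipsed; 11.7 + 9.0 + 4.6 = 25.3 kJ/mol.
COOH at 60° (staggered): I–COOH gauche, tBu–COOH gauche; 4.1 + 5.1 = 9.2 kJ/mol.
COOH at 120° (eclipsed): I–H eclipsed, tBu–COOH eclipsed, H–H eclipsed; 6.6 + 15.4 + 4.6 = 26.6 kJ/mol.
COOH at 180° (staggered): tBu–COOH gauche; 5.1 = 5.1 kJ/mol.
COOH at 240° (eclipsed): I–H eclipsed, tBu–H eclipsed, H–COOH eclipsed; 6.6 + 9.0 + 7.7 = 23.3 kJ/mol.
COOH at 300° (staggered): I–COOH gauche; 4.1 = 4.1 kJ/mol.
Max at 120° (26.6 kJ/mol), min at 300° (4.1 kJ/mol); barrier = 22.5 kJ/mol.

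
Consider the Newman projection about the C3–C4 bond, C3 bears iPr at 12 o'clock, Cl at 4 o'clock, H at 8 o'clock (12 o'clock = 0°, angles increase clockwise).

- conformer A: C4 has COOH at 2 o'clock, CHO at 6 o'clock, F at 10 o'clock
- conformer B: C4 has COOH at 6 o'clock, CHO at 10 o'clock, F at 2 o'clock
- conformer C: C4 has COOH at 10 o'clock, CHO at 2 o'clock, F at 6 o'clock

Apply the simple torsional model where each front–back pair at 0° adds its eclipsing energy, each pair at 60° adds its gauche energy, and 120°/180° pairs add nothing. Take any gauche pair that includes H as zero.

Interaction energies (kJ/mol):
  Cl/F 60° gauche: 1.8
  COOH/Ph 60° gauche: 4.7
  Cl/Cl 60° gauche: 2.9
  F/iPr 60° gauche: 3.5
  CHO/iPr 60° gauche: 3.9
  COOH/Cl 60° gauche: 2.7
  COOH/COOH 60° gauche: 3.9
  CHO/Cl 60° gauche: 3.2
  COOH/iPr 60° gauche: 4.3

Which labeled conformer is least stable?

A (staggered): iPr–COOH gauche, iPr–F gauche, Cl–COOH gauche, Cl–CHO gauche; 4.3 + 3.5 + 2.7 + 3.2 = 13.7 kJ/mol.
B (staggered): iPr–CHO gauche, iPr–F gauche, Cl–COOH gauche, Cl–F gauche; 3.9 + 3.5 + 2.7 + 1.8 = 11.9 kJ/mol.
C (staggered): iPr–COOH gauche, iPr–CHO gauche, Cl–CHO gauche, Cl–F gauche; 4.3 + 3.9 + 3.2 + 1.8 = 13.2 kJ/mol.
A has the highest total (13.7 kJ/mol).

A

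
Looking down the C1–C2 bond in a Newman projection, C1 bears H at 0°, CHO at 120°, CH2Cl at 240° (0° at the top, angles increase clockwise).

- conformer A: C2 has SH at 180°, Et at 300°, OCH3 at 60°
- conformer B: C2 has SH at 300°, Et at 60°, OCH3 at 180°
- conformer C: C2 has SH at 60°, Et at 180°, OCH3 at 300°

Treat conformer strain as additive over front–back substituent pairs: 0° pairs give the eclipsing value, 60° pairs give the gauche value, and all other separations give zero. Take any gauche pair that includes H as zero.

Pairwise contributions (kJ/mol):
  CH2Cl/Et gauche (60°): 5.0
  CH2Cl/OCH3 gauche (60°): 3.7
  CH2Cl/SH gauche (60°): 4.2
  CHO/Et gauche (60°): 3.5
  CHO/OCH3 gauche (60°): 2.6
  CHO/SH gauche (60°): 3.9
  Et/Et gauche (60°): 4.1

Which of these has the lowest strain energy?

A (staggered): CHO(120°)/SH(180°) gauche 3.9; CHO(120°)/OCH3(60°) gauche 2.6; CH2Cl(240°)/SH(180°) gauche 4.2; CH2Cl(240°)/Et(300°) gauche 5.0 → 15.7 kJ/mol.
B (staggered): CHO(120°)/Et(60°) gauche 3.5; CHO(120°)/OCH3(180°) gauche 2.6; CH2Cl(240°)/SH(300°) gauche 4.2; CH2Cl(240°)/OCH3(180°) gauche 3.7 → 14.0 kJ/mol.
C (staggered): CHO(120°)/SH(60°) gauche 3.9; CHO(120°)/Et(180°) gauche 3.5; CH2Cl(240°)/Et(180°) gauche 5.0; CH2Cl(240°)/OCH3(300°) gauche 3.7 → 16.1 kJ/mol.
B has the lowest total (14.0 kJ/mol).

B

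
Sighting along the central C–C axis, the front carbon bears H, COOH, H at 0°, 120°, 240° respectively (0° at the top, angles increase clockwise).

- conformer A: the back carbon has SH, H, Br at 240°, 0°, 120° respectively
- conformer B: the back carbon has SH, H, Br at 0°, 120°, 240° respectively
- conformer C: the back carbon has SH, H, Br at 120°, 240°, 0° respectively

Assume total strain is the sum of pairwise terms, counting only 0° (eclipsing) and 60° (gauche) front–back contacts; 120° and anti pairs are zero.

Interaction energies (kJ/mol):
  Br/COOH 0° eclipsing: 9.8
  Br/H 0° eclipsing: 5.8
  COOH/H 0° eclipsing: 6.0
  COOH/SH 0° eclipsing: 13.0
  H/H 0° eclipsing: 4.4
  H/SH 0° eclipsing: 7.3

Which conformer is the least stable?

A is eclipsed. H at 0° is eclipsed with H at 0° (4.4); COOH at 120° is eclipsed with Br at 120° (9.8); H at 240° is eclipsed with SH at 240° (7.3). Total 21.5 kJ/mol.
B is eclipsed. H at 0° is eclipsed with SH at 0° (7.3); COOH at 120° is eclipsed with H at 120° (6.0); H at 240° is eclipsed with Br at 240° (5.8). Total 19.1 kJ/mol.
C is eclipsed. H at 0° is eclipsed with Br at 0° (5.8); COOH at 120° is eclipsed with SH at 120° (13.0); H at 240° is eclipsed with H at 240° (4.4). Total 23.2 kJ/mol.
C has the highest total (23.2 kJ/mol).

C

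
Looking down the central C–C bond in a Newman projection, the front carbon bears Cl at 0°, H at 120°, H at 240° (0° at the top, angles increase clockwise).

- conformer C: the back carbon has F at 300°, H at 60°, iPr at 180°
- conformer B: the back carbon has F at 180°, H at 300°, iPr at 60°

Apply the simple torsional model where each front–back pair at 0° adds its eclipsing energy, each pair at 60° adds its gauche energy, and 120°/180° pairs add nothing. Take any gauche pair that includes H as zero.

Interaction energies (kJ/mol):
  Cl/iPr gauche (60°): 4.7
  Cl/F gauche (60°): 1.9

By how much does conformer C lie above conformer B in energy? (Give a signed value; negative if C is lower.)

C (staggered): Cl–F gauche; 1.9 = 1.9 kJ/mol.
B (staggered): Cl–iPr gauche; 4.7 = 4.7 kJ/mol.
E(C) − E(B) = 1.9 − 4.7 = -2.8 kJ/mol.

-2.8 kJ/mol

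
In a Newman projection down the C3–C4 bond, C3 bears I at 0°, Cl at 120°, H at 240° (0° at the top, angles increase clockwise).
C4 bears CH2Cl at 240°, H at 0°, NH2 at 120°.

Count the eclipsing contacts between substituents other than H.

Non-H eclipsing pairs: Cl(120°)/NH2(120°) — 1 interaction.

1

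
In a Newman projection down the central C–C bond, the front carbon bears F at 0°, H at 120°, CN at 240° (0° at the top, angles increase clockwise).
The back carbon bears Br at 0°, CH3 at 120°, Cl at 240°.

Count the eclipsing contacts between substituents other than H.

Non-H eclipsing pairs: F(0°)/Br(0°); CN(240°)/Cl(240°) — 2 interactions.

2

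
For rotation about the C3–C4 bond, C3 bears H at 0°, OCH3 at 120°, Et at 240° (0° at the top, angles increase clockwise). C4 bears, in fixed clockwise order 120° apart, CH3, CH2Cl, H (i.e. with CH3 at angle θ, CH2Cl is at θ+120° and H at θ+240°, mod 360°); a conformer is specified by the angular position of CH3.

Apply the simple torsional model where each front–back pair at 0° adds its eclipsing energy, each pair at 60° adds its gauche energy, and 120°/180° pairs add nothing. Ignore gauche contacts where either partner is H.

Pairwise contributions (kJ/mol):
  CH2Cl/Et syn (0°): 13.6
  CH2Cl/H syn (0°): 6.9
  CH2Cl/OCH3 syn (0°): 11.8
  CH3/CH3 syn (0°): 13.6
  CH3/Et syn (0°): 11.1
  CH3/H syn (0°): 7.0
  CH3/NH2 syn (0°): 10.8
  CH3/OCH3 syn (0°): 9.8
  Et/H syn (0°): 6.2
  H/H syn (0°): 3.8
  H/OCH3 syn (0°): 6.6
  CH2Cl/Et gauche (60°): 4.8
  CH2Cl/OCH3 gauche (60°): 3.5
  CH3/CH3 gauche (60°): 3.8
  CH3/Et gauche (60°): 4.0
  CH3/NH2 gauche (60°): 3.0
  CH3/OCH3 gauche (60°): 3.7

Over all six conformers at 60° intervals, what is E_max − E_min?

CH3 at 0° (eclipsed): H(0°)/CH3(0°) eclipsed 7.0; OCH3(120°)/CH2Cl(120°) eclipsed 11.8; Et(240°)/H(240°) eclipsed 6.2 → 25.0 kJ/mol.
CH3 at 60° (staggered): OCH3(120°)/CH3(60°) gauche 3.7; OCH3(120°)/CH2Cl(180°) gauche 3.5; Et(240°)/CH2Cl(180°) gauche 4.8 → 12.0 kJ/mol.
CH3 at 120° (eclipsed): H(0°)/H(0°) eclipsed 3.8; OCH3(120°)/CH3(120°) eclipsed 9.8; Et(240°)/CH2Cl(240°) eclipsed 13.6 → 27.2 kJ/mol.
CH3 at 180° (staggered): OCH3(120°)/CH3(180°) gauche 3.7; Et(240°)/CH3(180°) gauche 4.0; Et(240°)/CH2Cl(300°) gauche 4.8 → 12.5 kJ/mol.
CH3 at 240° (eclipsed): H(0°)/CH2Cl(0°) eclipsed 6.9; OCH3(120°)/H(120°) eclipsed 6.6; Et(240°)/CH3(240°) eclipsed 11.1 → 24.6 kJ/mol.
CH3 at 300° (staggered): OCH3(120°)/CH2Cl(60°) gauche 3.5; Et(240°)/CH3(300°) gauche 4.0 → 7.5 kJ/mol.
Max at 120° (27.2 kJ/mol), min at 300° (7.5 kJ/mol); barrier = 19.7 kJ/mol.

19.7 kJ/mol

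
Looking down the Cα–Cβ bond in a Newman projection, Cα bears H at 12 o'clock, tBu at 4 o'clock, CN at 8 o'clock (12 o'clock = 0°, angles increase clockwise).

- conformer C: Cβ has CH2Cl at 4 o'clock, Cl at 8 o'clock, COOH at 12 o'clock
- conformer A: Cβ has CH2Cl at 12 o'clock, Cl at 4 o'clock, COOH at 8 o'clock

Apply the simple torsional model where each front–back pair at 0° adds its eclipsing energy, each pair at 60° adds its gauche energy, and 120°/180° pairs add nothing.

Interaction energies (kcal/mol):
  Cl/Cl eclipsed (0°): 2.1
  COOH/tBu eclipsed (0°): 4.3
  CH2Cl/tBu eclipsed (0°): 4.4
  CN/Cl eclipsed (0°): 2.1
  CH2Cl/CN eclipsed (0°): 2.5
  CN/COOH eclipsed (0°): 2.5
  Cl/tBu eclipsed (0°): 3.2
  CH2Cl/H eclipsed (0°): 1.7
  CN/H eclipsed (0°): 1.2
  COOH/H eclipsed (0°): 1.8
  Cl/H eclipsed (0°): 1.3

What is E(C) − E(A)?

C is eclipsed. H at 0° is eclipsed with COOH at 0° (1.8); tBu at 120° is eclipsed with CH2Cl at 120° (4.4); CN at 240° is eclipsed with Cl at 240° (2.1). Total 8.3 kcal/mol.
A is eclipsed. H at 0° is eclipsed with CH2Cl at 0° (1.7); tBu at 120° is eclipsed with Cl at 120° (3.2); CN at 240° is eclipsed with COOH at 240° (2.5). Total 7.4 kcal/mol.
E(C) − E(A) = 8.3 − 7.4 = +0.9 kcal/mol.

+0.9 kcal/mol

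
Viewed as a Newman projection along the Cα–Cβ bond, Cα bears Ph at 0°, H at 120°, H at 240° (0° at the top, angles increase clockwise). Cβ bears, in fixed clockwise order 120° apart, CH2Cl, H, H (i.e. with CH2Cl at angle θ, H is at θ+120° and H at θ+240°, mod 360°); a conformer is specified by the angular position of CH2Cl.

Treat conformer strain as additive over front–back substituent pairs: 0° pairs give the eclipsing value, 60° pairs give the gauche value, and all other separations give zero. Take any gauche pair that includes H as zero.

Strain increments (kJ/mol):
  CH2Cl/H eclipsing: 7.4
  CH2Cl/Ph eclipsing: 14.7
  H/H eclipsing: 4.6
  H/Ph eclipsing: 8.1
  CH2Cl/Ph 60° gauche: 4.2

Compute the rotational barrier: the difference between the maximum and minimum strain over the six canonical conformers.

23.9 kJ/mol

CH2Cl at 0° (eclipsed): Ph–CH2Cl eclipsed, H–H eclipsed, H–H eclipsed; 14.7 + 4.6 + 4.6 = 23.9 kJ/mol.
CH2Cl at 60° (staggered): Ph–CH2Cl gauche; 4.2 = 4.2 kJ/mol.
CH2Cl at 120° (eclipsed): Ph–H eclipsed, H–CH2Cl eclipsed, H–H eclipsed; 8.1 + 7.4 + 4.6 = 20.1 kJ/mol.
CH2Cl at 180° (staggered): no non-H gauche contacts → 0.0 kJ/mol.
CH2Cl at 240° (eclipsed): Ph–H eclipsed, H–H eclipsed, H–CH2Cl eclipsed; 8.1 + 4.6 + 7.4 = 20.1 kJ/mol.
CH2Cl at 300° (staggered): Ph–CH2Cl gauche; 4.2 = 4.2 kJ/mol.
Max at 0° (23.9 kJ/mol), min at 180° (0.0 kJ/mol); barrier = 23.9 kJ/mol.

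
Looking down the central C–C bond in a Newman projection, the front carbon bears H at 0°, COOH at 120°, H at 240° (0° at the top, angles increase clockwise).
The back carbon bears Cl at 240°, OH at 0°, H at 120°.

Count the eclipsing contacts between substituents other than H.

0

Every eclipsing pair involves H, so the count is 0.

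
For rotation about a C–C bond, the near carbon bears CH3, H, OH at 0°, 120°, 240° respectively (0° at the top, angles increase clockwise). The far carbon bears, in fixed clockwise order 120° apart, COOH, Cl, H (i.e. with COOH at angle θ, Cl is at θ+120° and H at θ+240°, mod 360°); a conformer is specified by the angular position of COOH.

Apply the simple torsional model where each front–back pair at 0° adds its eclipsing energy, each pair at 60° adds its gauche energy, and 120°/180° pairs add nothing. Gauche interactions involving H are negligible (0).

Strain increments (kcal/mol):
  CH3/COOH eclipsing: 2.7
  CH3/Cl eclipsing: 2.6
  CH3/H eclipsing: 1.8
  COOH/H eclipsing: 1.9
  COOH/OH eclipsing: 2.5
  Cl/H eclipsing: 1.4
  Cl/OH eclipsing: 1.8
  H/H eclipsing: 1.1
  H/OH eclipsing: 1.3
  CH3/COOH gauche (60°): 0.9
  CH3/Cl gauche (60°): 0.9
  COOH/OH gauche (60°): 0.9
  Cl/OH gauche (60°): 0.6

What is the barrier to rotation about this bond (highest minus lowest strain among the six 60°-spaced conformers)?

COOH at 0° is eclipsed. CH3 at 0° is eclipsed with COOH at 0° (2.7); H at 120° is eclipsed with Cl at 120° (1.4); OH at 240° is eclipsed with H at 240° (1.3). Total 5.4 kcal/mol.
COOH at 60° is staggered. CH3 at 0° is gauche with COOH at 60° (0.9); OH at 240° is gauche with Cl at 180° (0.6). Total 1.5 kcal/mol.
COOH at 120° is eclipsed. CH3 at 0° is eclipsed with H at 0° (1.8); H at 120° is eclipsed with COOH at 120° (1.9); OH at 240° is eclipsed with Cl at 240° (1.8). Total 5.5 kcal/mol.
COOH at 180° is staggered. CH3 at 0° is gauche with Cl at 300° (0.9); OH at 240° is gauche with COOH at 180° (0.9); OH at 240° is gauche with Cl at 300° (0.6). Total 2.4 kcal/mol.
COOH at 240° is eclipsed. CH3 at 0° is eclipsed with Cl at 0° (2.6); H at 120° is eclipsed with H at 120° (1.1); OH at 240° is eclipsed with COOH at 240° (2.5). Total 6.2 kcal/mol.
COOH at 300° is staggered. CH3 at 0° is gauche with COOH at 300° (0.9); CH3 at 0° is gauche with Cl at 60° (0.9); OH at 240° is gauche with COOH at 300° (0.9). Total 2.7 kcal/mol.
Max at 240° (6.2 kcal/mol), min at 60° (1.5 kcal/mol); barrier = 4.7 kcal/mol.

4.7 kcal/mol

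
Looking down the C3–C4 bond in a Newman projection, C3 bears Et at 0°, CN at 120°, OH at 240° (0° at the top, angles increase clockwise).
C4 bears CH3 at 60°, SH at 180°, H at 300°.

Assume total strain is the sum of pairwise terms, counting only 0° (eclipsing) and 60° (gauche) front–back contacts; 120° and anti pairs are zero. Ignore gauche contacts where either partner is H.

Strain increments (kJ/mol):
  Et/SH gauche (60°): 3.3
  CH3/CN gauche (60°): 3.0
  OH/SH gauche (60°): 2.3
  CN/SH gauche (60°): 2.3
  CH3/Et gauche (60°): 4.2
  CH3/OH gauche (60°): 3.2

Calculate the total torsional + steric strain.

This conformer is staggered. Et at 0° is gauche with CH3 at 60° (4.2); CN at 120° is gauche with CH3 at 60° (3.0); CN at 120° is gauche with SH at 180° (2.3); OH at 240° is gauche with SH at 180° (2.3). Total 11.8 kJ/mol.

11.8 kJ/mol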